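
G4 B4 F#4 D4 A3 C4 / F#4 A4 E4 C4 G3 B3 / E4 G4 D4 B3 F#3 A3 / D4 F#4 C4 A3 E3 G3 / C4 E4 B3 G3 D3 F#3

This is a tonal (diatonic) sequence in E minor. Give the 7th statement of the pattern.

A3 C4 G3 E3 B2 D3

The 6-note cells begin on G4, F#4, E4, D4, C4 — each down a 2nd from the last.
Carrying on: B3 → A3.
Statement 7 starts on A3 and keeps the same diatonic contour: A3 C4 G3 E3 B2 D3.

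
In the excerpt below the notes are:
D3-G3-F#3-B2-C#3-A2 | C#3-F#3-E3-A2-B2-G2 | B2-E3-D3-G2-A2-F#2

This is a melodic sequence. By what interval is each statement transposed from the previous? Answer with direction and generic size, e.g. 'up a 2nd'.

down a 2nd

Taking 6-note groups, the heads are D3, C#3, B2: the pattern moves down a 2nd.
D3 to C#3 is down a 2nd.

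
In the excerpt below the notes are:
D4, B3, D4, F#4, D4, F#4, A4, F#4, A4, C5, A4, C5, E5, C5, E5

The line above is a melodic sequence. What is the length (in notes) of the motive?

3

Try groups of 3 (5 cells in 15 notes):
D4 B3 D4 | F#4 D4 F#4 | A4 F#4 A4 | C5 A4 C5 | E5 C5 E5
Every group is a transposition up a 3rd of the one before; no shorter unit works.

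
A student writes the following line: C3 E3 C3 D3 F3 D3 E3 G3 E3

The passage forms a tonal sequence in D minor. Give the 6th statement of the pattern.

A3 C4 A3

With a 3-note motive the entries are C3, D3, E3, each up a 2nd from the previous.
Continuing the starts: F3 → G3 → A3.
Statement 6 starts on A3 and keeps the same diatonic contour: A3 C4 A3.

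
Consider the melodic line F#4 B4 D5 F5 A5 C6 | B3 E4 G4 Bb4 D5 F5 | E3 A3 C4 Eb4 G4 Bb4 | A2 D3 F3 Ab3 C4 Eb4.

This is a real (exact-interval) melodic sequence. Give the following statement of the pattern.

D2 G2 Bb2 Db3 F3 Ab3

The 6-note cells begin on F#4, B3, E3, A2 — each down a 5th from the last.
So cell 5 is D2 G2 Bb2 Db3 F3 Ab3.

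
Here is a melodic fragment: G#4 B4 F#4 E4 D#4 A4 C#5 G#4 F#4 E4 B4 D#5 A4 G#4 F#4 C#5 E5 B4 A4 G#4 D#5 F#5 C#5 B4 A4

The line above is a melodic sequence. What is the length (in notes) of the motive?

5

There are 25 notes; a 5-note unit gives 5 cells:
G#4 B4 F#4 E4 D#4 | A4 C#5 G#4 F#4 E4 | B4 D#5 A4 G#4 F#4 | C#5 E5 B4 A4 G#4 | D#5 F#5 C#5 B4 A4
Every group is a transposition up a 2nd of the one before; no shorter unit works.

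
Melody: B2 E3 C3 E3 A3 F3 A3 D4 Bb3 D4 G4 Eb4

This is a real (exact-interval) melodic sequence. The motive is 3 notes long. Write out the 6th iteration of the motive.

The 3-note cells begin on B2, E3, A3, D4 — each up a 4th from the last.
Continuing the starts: G4 → C5.
So cell 6 is C5 F5 Db5.

C5 F5 Db5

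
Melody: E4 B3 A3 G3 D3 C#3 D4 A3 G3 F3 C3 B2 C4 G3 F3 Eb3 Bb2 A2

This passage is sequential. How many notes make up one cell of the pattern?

6

Try groups of 6 (3 cells in 18 notes):
E4 B3 A3 G3 D3 C#3 | D4 A3 G3 F3 C3 B2 | C4 G3 F3 Eb3 Bb2 A2
That's a consistent down a 2nd shift per cell, and no other grouping gives one.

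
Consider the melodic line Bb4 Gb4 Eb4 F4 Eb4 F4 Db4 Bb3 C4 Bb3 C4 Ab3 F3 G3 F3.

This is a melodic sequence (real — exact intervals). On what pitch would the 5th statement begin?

The 5-note cells begin on Bb4, F4, C4 — each down a 4th from the last.
Extending the heads down a 4th: G3 → D3.

D3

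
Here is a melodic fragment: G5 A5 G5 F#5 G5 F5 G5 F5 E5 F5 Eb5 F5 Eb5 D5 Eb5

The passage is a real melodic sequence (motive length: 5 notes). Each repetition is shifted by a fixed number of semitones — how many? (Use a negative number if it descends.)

Unit = 5 notes; the statements start on G5, F5, Eb5, moving down a 2nd each time.
Counting half-steps from G5 to F5: -2.

-2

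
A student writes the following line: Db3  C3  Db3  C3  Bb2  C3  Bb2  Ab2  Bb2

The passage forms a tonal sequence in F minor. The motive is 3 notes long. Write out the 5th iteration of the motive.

The 3-note cells begin on Db3, C3, Bb2 — each down a 2nd from the last.
Carrying on: Ab2 → G2.
Statement 5 starts on G2 and keeps the same diatonic contour: G2 F2 G2.

G2 F2 G2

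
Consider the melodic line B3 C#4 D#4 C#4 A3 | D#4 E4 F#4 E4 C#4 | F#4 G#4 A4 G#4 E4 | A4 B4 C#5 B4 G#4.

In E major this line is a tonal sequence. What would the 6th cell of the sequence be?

E5 F#5 G#5 F#5 D#5

With a 5-note motive the entries are B3, D#4, F#4, A4, each up a 3rd from the previous.
Extending up a 3rd: C#5 → E5.
From E5 the diatonic shape gives E5 F#5 G#5 F#5 D#5.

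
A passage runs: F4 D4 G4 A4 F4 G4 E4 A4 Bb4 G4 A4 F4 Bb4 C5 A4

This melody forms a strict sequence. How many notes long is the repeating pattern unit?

15 notes total. Splitting into 3 groups of 5:
F4 D4 G4 A4 F4 | G4 E4 A4 Bb4 G4 | A4 F4 Bb4 C5 A4
Every group is a transposition up a 2nd of the one before; no shorter unit works.

5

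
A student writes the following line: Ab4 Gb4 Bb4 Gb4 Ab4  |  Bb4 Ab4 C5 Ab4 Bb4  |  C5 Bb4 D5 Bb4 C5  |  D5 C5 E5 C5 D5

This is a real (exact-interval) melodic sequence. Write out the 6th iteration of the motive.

F#5 E5 G#5 E5 F#5

Unit = 5 notes; the statements start on Ab4, Bb4, C5, D5, moving up a 2nd each time.
Extending up a 2nd: E5 → F#5.
Statement 6 starts on F#5 and keeps the same exact contour: F#5 E5 G#5 E5 F#5.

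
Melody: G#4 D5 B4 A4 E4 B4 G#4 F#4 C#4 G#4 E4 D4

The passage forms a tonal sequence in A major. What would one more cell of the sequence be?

Unit = 4 notes; the statements start on G#4, E4, C#4, moving down a 3rd each time.
From A3 the diatonic shape gives A3 E4 C#4 B3.

A3 E4 C#4 B3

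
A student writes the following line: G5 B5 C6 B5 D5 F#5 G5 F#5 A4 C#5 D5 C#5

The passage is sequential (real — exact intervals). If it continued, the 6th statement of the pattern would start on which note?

With a 4-note motive the entries are G5, D5, A4, each down a 4th from the previous.
Extending the heads down a 4th: E4 → B3 → F#3.

F#3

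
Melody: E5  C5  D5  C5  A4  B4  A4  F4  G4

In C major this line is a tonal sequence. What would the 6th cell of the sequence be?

B3 G3 A3

The 3-note cells begin on E5, C5, A4 — each down a 3rd from the last.
Extending down a 3rd: F4 → D4 → B3.
Statement 6 starts on B3 and keeps the same diatonic contour: B3 G3 A3.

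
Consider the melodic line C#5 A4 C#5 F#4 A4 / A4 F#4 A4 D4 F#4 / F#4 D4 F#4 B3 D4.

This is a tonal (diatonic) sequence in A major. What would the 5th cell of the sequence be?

The 5-note cells begin on C#5, A4, F#4 — each down a 3rd from the last.
Continuing the starts: D4 → B3.
From B3 the diatonic shape gives B3 G#3 B3 E3 G#3.

B3 G#3 B3 E3 G#3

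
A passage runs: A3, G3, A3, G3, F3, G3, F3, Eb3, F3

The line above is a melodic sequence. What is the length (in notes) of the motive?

9 notes total. Splitting into 3 groups of 3:
A3 G3 A3 | G3 F3 G3 | F3 Eb3 F3
Each cell is the previous one down a 2nd — so the unit is 3 notes.

3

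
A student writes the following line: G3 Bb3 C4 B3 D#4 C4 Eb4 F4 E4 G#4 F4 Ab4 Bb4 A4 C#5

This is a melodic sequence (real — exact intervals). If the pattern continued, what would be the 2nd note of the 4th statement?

Grouping in 5s, the 2nd note of each cell is Bb3, Eb4, Ab4.
From Ab4, up a 4th gives Db5.

Db5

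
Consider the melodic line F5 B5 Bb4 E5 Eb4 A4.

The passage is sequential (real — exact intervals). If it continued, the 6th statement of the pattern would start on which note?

With a 2-note motive the entries are F5, Bb4, Eb4, each down a 5th from the previous.
Extending the heads down a 5th: Ab3 → Db3 → Gb2.

Gb2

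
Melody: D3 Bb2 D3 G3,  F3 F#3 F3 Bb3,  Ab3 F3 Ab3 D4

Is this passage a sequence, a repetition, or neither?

Note 2 of cell 2 is F#3; if this were a sequence it would be D3. No unit length gives a consistent transposition pattern.

neither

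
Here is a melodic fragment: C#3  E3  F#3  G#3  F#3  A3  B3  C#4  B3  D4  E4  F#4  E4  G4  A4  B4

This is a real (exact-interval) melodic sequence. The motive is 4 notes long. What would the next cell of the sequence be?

Taking 4-note groups, the heads are C#3, F#3, B3, E4: the pattern moves up a 4th.
From A4 the exact shape gives A4 C5 D5 E5.

A4 C5 D5 E5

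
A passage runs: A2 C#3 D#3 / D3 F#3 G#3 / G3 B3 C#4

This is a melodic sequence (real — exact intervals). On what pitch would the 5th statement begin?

F4

Unit = 3 notes; the statements start on A2, D3, G3, moving up a 4th each time.
Continuing: C4 → F4. Statement 5 starts on F4.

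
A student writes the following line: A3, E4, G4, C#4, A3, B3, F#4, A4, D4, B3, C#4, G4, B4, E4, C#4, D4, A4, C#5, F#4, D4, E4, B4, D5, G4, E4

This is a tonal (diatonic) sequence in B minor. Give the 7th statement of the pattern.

G4 D5 F#5 B4 G4

The 5-note cells begin on A3, B3, C#4, D4, E4 — each up a 2nd from the last.
Continuing the starts: F#4 → G4.
Statement 7 starts on G4 and keeps the same diatonic contour: G4 D5 F#5 B4 G4.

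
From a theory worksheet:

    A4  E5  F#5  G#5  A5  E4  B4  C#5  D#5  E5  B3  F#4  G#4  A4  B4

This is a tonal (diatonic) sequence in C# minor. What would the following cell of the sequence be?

F#3 C#4 D#4 E4 F#4

Unit = 5 notes; the statements start on A4, E4, B3, moving down a 4th each time.
From F#3 the diatonic shape gives F#3 C#4 D#4 E4 F#4.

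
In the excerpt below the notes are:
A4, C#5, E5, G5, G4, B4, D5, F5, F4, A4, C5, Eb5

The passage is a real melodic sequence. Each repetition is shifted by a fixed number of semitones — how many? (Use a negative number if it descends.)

-2

With a 4-note motive the entries are A4, G4, F4, each down a 2nd from the previous.
A4 to G4 spans -2 semitones.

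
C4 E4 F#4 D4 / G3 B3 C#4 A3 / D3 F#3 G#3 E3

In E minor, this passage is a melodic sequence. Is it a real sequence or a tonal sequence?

Each cell has the same semitone pattern (4, 2, -4) — intervals are preserved exactly.
And C#4 lies outside E minor, so the sequence is real rather than tonal.

real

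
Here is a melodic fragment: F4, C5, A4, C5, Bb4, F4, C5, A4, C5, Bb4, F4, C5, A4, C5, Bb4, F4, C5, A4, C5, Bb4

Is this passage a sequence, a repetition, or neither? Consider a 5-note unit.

repetition

Each 5-note cell is identical (F4 C5 A4 C5 Bb4), restated at the same pitch.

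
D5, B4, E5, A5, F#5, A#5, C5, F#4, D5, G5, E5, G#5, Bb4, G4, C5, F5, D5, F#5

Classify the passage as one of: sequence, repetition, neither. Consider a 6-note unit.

Note 2 of cell 2 is F#4; if this were a sequence it would be A4. No unit length gives a consistent transposition pattern.

neither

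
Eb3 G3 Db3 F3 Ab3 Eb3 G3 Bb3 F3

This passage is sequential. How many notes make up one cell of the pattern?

3

9 notes total. Splitting into 3 groups of 3:
Eb3 G3 Db3 | F3 Ab3 Eb3 | G3 Bb3 F3
That's a consistent up a 2nd shift per cell, and no other grouping gives one.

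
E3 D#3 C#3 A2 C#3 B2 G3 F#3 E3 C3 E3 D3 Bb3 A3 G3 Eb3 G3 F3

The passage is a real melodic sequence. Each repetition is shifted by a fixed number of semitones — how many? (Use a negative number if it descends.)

Unit = 6 notes; the statements start on E3, G3, Bb3, moving up a 3rd each time.
E3 to G3 spans +3 semitones.

3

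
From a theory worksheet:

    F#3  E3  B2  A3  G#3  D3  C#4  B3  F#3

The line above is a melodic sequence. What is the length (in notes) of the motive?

9 notes total. Splitting into 3 groups of 3:
F#3 E3 B2 | A3 G#3 D3 | C#4 B3 F#3
That's a consistent up a 3rd shift per cell, and no other grouping gives one.

3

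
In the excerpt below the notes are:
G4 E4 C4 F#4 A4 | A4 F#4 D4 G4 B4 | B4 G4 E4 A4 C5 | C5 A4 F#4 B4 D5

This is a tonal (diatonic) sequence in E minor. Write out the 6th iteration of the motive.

E5 C5 A4 D5 F#5

With a 5-note motive the entries are G4, A4, B4, C5, each up a 2nd from the previous.
Continuing the starts: D5 → E5.
Statement 6 starts on E5 and keeps the same diatonic contour: E5 C5 A4 D5 F#5.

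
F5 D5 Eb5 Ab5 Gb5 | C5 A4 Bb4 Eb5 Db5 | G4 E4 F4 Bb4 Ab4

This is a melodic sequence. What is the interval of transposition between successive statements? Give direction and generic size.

down a 4th

Taking 5-note groups, the heads are F5, C5, G4: the pattern moves down a 4th.
F5 to C5 is down a 4th.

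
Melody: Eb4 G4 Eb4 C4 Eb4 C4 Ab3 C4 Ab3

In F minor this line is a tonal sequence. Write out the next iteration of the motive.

F3 Ab3 F3

With a 3-note motive the entries are Eb4, C4, Ab3, each down a 3rd from the previous.
From F3 the diatonic shape gives F3 Ab3 F3.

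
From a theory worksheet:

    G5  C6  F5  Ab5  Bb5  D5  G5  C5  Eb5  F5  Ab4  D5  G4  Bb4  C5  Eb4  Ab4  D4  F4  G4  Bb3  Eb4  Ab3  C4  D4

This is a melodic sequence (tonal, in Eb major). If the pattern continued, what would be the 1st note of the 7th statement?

Grouping in 5s, the 1st note of each cell is G5, D5, Ab4, Eb4, Bb3.
Extending down a 4th: F3 → C3.

C3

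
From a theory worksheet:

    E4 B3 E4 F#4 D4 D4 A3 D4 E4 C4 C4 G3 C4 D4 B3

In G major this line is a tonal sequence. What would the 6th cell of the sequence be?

G3 D3 G3 A3 F#3

With a 5-note motive the entries are E4, D4, C4, each down a 2nd from the previous.
Carrying on: B3 → A3 → G3.
So cell 6 is G3 D3 G3 A3 F#3.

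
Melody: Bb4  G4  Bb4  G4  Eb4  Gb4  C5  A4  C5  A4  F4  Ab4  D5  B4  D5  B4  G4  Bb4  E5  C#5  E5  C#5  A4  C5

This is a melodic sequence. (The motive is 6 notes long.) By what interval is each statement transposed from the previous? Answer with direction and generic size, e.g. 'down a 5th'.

up a 2nd

With a 6-note motive the entries are Bb4, C5, D5, E5, each up a 2nd from the previous.
From Bb4 to C5: up a 2nd.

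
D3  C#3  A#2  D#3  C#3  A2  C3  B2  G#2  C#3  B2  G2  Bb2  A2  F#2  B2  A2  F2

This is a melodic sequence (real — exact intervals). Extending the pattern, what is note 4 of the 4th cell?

The unit is 6 notes. Position-4 pitches of the 3 shown cells: D#3, C#3, B2.
One more down a 2nd gives A2.

A2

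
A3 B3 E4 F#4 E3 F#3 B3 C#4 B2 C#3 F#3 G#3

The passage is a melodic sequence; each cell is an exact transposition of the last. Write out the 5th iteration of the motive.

C#2 D#2 G#2 A#2

The 4-note cells begin on A3, E3, B2 — each down a 4th from the last.
Carrying on: F#2 → C#2.
Statement 5 starts on C#2 and keeps the same exact contour: C#2 D#2 G#2 A#2.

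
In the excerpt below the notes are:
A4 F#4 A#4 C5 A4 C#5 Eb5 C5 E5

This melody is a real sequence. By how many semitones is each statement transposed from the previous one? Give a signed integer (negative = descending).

3

With a 3-note motive the entries are A4, C5, Eb5, each up a 3rd from the previous.
A4→C5 is 72 − 69 = 3 semitones.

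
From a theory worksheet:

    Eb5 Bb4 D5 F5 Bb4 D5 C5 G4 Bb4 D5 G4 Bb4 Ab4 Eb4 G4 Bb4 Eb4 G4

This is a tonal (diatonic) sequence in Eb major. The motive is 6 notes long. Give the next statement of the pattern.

F4 C4 Eb4 G4 C4 Eb4

Unit = 6 notes; the statements start on Eb5, C5, Ab4, moving down a 3rd each time.
Statement 4 starts on F4 and keeps the same diatonic contour: F4 C4 Eb4 G4 C4 Eb4.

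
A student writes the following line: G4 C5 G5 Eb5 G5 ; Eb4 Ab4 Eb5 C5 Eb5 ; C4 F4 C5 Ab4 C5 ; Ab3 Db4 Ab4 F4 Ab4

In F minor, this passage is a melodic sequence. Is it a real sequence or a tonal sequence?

tonal

Every note is diatonic to F minor.
Cell 1 has -4 semitones from note 3 to 4, but cell 2 has -3 — the interval quality changes while the contour stays the same, which is the hallmark of a tonal sequence.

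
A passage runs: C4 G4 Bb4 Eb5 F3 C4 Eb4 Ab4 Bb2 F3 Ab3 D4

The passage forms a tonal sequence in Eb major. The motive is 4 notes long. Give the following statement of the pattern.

The 4-note cells begin on C4, F3, Bb2 — each down a 5th from the last.
Statement 4 starts on Eb2 and keeps the same diatonic contour: Eb2 Bb2 D3 G3.

Eb2 Bb2 D3 G3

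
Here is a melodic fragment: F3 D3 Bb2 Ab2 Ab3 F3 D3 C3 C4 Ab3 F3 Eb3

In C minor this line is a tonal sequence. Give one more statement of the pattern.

With a 4-note motive the entries are F3, Ab3, C4, each up a 3rd from the previous.
Statement 4 starts on Eb4 and keeps the same diatonic contour: Eb4 C4 Ab3 G3.

Eb4 C4 Ab3 G3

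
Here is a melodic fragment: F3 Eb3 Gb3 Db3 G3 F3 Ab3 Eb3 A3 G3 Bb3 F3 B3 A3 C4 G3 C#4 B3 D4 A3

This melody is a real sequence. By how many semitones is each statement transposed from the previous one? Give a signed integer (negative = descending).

The 4-note cells begin on F3, G3, A3, B3, C#4 — each up a 2nd from the last.
Counting half-steps from F3 to G3: 2.

2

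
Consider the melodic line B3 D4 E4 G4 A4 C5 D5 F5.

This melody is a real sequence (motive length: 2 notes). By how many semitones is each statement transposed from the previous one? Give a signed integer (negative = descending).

Unit = 2 notes; the statements start on B3, E4, A4, D5, moving up a 4th each time.
B3→E4 is 64 − 59 = 5 semitones.

5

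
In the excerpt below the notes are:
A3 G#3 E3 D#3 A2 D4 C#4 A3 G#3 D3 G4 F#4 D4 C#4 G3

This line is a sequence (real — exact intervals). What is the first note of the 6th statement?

Taking 5-note groups, the heads are A3, D4, G4: the pattern moves up a 4th.
Extending the heads up a 4th: C5 → F5 → Bb5.

Bb5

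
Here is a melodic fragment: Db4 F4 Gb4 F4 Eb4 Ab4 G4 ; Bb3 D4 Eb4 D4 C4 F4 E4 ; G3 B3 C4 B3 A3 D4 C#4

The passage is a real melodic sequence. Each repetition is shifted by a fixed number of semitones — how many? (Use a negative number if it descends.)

-3

With a 7-note motive the entries are Db4, Bb3, G3, each down a 3rd from the previous.
Db4 to Bb3 spans -3 semitones.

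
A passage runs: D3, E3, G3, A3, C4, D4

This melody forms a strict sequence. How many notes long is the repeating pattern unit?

2

6 notes total. Splitting into 3 groups of 2:
D3 E3 | G3 A3 | C4 D4
Every group is a transposition up a 4th of the one before; no shorter unit works.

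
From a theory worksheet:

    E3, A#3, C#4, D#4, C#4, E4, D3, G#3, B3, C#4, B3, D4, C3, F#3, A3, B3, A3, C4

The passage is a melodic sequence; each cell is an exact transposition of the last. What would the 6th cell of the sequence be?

The 6-note cells begin on E3, D3, C3 — each down a 2nd from the last.
Extending down a 2nd: Bb2 → Ab2 → Gb2.
From Gb2 the exact shape gives Gb2 C3 Eb3 F3 Eb3 Gb3.

Gb2 C3 Eb3 F3 Eb3 Gb3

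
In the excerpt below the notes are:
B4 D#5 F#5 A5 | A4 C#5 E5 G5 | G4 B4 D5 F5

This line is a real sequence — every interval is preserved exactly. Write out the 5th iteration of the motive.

Eb4 G4 Bb4 Db5

With a 4-note motive the entries are B4, A4, G4, each down a 2nd from the previous.
Continuing the starts: F4 → Eb4.
From Eb4 the exact shape gives Eb4 G4 Bb4 Db5.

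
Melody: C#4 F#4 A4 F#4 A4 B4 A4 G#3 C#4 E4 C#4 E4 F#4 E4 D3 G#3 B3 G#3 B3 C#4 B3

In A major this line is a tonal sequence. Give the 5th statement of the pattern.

E2 A2 C#3 A2 C#3 D3 C#3

Taking 7-note groups, the heads are C#4, G#3, D3: the pattern moves down a 4th.
Continuing the starts: A2 → E2.
So cell 5 is E2 A2 C#3 A2 C#3 D3 C#3.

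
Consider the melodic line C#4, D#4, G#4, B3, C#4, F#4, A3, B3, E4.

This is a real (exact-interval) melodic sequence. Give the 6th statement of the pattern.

Taking 3-note groups, the heads are C#4, B3, A3: the pattern moves down a 2nd.
Carrying on: G3 → F3 → Eb3.
From Eb3 the exact shape gives Eb3 F3 Bb3.

Eb3 F3 Bb3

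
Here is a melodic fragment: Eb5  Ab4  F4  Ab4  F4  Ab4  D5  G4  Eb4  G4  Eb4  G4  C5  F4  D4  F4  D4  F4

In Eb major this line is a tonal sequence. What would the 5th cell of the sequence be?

Ab4 D4 Bb3 D4 Bb3 D4

Unit = 6 notes; the statements start on Eb5, D5, C5, moving down a 2nd each time.
Carrying on: Bb4 → Ab4.
Statement 5 starts on Ab4 and keeps the same diatonic contour: Ab4 D4 Bb3 D4 Bb3 D4.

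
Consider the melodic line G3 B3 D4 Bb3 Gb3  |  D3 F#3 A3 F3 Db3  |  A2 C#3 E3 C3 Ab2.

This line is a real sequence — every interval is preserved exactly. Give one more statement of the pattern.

E2 G#2 B2 G2 Eb2

Unit = 5 notes; the statements start on G3, D3, A2, moving down a 4th each time.
From E2 the exact shape gives E2 G#2 B2 G2 Eb2.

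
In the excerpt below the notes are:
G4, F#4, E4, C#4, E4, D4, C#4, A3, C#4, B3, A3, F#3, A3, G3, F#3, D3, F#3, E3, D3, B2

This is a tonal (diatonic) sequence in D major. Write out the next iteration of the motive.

Unit = 4 notes; the statements start on G4, E4, C#4, A3, F#3, moving down a 3rd each time.
Statement 6 starts on D3 and keeps the same diatonic contour: D3 C#3 B2 G2.

D3 C#3 B2 G2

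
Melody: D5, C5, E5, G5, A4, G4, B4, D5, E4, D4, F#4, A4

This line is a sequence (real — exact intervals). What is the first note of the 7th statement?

G#2

Unit = 4 notes; the statements start on D5, A4, E4, moving down a 4th each time.
Extending the heads down a 4th: B3 → F#3 → C#3 → G#2.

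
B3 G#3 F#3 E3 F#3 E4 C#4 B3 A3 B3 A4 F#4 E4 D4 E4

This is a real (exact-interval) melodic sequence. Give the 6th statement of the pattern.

Taking 5-note groups, the heads are B3, E4, A4: the pattern moves up a 4th.
Carrying on: D5 → G5 → C6.
So cell 6 is C6 A5 G5 F5 G5.

C6 A5 G5 F5 G5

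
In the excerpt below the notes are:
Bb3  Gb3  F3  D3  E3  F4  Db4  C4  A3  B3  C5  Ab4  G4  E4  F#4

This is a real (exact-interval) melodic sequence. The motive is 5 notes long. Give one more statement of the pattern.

G5 Eb5 D5 B4 C#5

Taking 5-note groups, the heads are Bb3, F4, C5: the pattern moves up a 5th.
From G5 the exact shape gives G5 Eb5 D5 B4 C#5.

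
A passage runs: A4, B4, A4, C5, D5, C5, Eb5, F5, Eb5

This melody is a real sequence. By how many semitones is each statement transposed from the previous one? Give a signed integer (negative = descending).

Taking 3-note groups, the heads are A4, C5, Eb5: the pattern moves up a 3rd.
Counting half-steps from A4 to C5: 3.

3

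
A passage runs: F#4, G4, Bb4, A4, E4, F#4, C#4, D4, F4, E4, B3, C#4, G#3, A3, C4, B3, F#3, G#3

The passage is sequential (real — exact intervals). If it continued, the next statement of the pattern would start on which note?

The 6-note cells begin on F#4, C#4, G#3 — each down a 4th from the last.
The next head, down a 4th from G#3, is D#3.

D#3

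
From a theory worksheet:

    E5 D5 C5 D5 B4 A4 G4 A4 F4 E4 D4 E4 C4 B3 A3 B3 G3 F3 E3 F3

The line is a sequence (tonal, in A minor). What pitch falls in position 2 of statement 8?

The unit is 4 notes. Position-2 pitches of the 5 shown cells: D5, A4, E4, B3, F3.
Carrying that down a 4th forward: C3 → G2 → D2.

D2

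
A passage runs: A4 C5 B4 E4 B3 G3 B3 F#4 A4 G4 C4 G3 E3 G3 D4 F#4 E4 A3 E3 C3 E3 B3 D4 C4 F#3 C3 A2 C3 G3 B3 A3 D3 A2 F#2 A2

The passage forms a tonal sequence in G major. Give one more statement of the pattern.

E3 G3 F#3 B2 F#2 D2 F#2

Taking 7-note groups, the heads are A4, F#4, D4, B3, G3: the pattern moves down a 3rd.
From E3 the diatonic shape gives E3 G3 F#3 B2 F#2 D2 F#2.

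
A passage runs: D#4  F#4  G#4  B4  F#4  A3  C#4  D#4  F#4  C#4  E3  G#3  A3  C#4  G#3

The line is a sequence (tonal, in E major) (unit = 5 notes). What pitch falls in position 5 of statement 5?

The unit is 5 notes. Position-5 pitches of the 3 shown cells: F#4, C#4, G#3.
Each moves down a 4th. Continuing: D#3 → A2.

A2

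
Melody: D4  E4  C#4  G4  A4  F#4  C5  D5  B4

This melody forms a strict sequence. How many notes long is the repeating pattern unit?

There are 9 notes; a 3-note unit gives 3 cells:
D4 E4 C#4 | G4 A4 F#4 | C5 D5 B4
Each cell is the previous one up a 4th — so the unit is 3 notes.

3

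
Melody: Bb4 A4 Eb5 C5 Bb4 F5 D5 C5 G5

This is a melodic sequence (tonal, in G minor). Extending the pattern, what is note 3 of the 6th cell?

The unit is 3 notes. Position-3 pitches of the 3 shown cells: Eb5, F5, G5.
Each moves up a 2nd. Continuing: A5 → Bb5 → C6.

C6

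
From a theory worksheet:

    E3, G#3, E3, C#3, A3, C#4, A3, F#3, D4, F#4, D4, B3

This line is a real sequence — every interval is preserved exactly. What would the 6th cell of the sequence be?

F5 A5 F5 D5

Unit = 4 notes; the statements start on E3, A3, D4, moving up a 4th each time.
Carrying on: G4 → C5 → F5.
So cell 6 is F5 A5 F5 D5.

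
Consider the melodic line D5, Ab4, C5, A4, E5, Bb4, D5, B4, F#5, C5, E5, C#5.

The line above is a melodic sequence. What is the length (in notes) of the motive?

4

There are 12 notes; a 4-note unit gives 3 cells:
D5 Ab4 C5 A4 | E5 Bb4 D5 B4 | F#5 C5 E5 C#5
That's a consistent up a 2nd shift per cell, and no other grouping gives one.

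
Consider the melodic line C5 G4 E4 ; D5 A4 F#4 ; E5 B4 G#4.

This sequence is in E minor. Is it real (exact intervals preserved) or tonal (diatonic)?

Each cell has the same semitone pattern (-5, -3) — intervals are preserved exactly.
And G#4 lies outside E minor, so the sequence is real rather than tonal.

real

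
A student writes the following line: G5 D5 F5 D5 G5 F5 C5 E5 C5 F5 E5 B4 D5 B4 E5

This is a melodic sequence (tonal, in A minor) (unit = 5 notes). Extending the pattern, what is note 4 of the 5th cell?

G4

Grouping in 5s, the 4th note of each cell is D5, C5, B4.
Extending down a 2nd: A4 → G4.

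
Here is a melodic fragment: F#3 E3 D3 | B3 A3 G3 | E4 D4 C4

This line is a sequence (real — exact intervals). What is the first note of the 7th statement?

The 3-note cells begin on F#3, B3, E4 — each up a 4th from the last.
Continuing: A4 → D5 → G5 → C6. Statement 7 starts on C6.

C6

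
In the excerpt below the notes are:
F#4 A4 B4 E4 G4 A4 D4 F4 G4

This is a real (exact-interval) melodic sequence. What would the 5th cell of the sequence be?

With a 3-note motive the entries are F#4, E4, D4, each down a 2nd from the previous.
Carrying on: C4 → Bb3.
From Bb3 the exact shape gives Bb3 Db4 Eb4.

Bb3 Db4 Eb4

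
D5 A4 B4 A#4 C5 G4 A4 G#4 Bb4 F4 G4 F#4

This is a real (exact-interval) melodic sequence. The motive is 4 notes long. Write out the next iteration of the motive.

The 4-note cells begin on D5, C5, Bb4 — each down a 2nd from the last.
Statement 4 starts on Ab4 and keeps the same exact contour: Ab4 Eb4 F4 E4.

Ab4 Eb4 F4 E4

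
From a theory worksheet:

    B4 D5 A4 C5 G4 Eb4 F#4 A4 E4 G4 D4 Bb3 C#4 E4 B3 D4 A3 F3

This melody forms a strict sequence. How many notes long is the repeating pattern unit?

There are 18 notes; a 6-note unit gives 3 cells:
B4 D5 A4 C5 G4 Eb4 | F#4 A4 E4 G4 D4 Bb3 | C#4 E4 B3 D4 A3 F3
Each cell is the previous one down a 4th — so the unit is 6 notes.

6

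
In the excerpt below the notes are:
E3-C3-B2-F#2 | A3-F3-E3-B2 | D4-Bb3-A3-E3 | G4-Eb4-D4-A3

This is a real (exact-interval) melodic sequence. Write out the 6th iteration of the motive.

Taking 4-note groups, the heads are E3, A3, D4, G4: the pattern moves up a 4th.
Continuing the starts: C5 → F5.
So cell 6 is F5 Db5 C5 G4.

F5 Db5 C5 G4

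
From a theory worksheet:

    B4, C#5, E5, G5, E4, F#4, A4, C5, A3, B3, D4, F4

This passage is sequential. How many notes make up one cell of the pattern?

12 notes total. Splitting into 3 groups of 4:
B4 C#5 E5 G5 | E4 F#4 A4 C5 | A3 B3 D4 F4
That's a consistent down a 5th shift per cell, and no other grouping gives one.

4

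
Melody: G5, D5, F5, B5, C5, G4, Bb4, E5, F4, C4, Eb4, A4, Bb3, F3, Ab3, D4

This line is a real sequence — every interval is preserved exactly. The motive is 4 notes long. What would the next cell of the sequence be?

The 4-note cells begin on G5, C5, F4, Bb3 — each down a 5th from the last.
Statement 5 starts on Eb3 and keeps the same exact contour: Eb3 Bb2 Db3 G3.

Eb3 Bb2 Db3 G3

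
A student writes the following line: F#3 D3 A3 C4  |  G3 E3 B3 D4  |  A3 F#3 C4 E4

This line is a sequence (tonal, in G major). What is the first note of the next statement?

B3

Taking 4-note groups, the heads are F#3, G3, A3: the pattern moves up a 2nd.
The next head, up a 2nd from A3, is B3.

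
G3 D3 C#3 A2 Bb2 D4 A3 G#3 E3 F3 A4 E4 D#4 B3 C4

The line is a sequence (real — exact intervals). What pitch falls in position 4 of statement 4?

The unit is 5 notes. Position-4 pitches of the 3 shown cells: A2, E3, B3.
From B3, up a 5th gives F#4.

F#4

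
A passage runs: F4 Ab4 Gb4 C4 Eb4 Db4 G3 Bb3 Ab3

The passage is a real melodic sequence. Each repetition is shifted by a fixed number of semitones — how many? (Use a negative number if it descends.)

-5

Taking 3-note groups, the heads are F4, C4, G3: the pattern moves down a 4th.
Counting half-steps from F4 to C4: -5.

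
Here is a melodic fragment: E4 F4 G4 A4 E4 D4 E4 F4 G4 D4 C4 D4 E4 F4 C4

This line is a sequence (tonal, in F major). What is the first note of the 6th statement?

G3

With a 5-note motive the entries are E4, D4, C4, each down a 2nd from the previous.
Continuing: Bb3 → A3 → G3. Statement 6 starts on G3.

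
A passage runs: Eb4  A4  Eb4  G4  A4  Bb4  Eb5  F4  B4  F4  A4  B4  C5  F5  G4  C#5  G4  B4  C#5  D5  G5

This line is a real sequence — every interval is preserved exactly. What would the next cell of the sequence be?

Unit = 7 notes; the statements start on Eb4, F4, G4, moving up a 2nd each time.
So cell 4 is A4 D#5 A4 C#5 D#5 E5 A5.

A4 D#5 A4 C#5 D#5 E5 A5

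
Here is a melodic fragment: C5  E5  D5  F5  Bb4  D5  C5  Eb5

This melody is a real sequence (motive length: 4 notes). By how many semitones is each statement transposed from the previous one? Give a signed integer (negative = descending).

The 4-note cells begin on C5, Bb4 — each down a 2nd from the last.
C5 to Bb4 spans -2 semitones.

-2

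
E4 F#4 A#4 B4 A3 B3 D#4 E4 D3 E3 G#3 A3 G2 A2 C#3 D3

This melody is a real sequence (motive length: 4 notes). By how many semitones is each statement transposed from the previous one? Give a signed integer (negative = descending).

Unit = 4 notes; the statements start on E4, A3, D3, G2, moving down a 5th each time.
E4→A3 is 57 − 64 = -7 semitones.

-7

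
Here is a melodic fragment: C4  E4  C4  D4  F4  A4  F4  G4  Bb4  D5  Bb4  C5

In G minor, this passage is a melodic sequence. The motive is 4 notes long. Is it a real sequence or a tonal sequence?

Each cell has the same semitone pattern (4, -4, 2) — intervals are preserved exactly.
And E4 lies outside G minor, so the sequence is real rather than tonal.

real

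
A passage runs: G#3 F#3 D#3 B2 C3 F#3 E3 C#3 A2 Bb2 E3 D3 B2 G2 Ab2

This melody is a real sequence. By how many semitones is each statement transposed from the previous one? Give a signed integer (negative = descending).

-2

With a 5-note motive the entries are G#3, F#3, E3, each down a 2nd from the previous.
G#3→F#3 is 54 − 56 = -2 semitones.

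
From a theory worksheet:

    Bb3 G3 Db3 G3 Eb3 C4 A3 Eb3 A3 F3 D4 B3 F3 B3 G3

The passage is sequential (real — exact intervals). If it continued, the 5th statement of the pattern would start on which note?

F#4

Unit = 5 notes; the statements start on Bb3, C4, D4, moving up a 2nd each time.
Continuing: E4 → F#4. Statement 5 starts on F#4.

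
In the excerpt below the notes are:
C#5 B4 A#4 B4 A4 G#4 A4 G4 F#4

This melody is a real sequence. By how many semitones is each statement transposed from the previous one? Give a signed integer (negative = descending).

-2

With a 3-note motive the entries are C#5, B4, A4, each down a 2nd from the previous.
C#5 to B4 spans -2 semitones.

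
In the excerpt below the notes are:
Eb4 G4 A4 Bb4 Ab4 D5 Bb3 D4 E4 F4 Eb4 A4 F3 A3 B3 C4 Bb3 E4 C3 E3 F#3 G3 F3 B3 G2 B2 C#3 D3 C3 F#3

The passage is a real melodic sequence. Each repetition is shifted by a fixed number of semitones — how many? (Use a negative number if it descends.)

-5

Taking 6-note groups, the heads are Eb4, Bb3, F3, C3, G2: the pattern moves down a 4th.
Eb4 to Bb3 spans -5 semitones.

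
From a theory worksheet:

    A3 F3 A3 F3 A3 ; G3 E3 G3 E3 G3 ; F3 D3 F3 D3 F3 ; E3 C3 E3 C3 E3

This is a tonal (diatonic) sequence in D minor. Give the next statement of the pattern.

D3 Bb2 D3 Bb2 D3

With a 5-note motive the entries are A3, G3, F3, E3, each down a 2nd from the previous.
Statement 5 starts on D3 and keeps the same diatonic contour: D3 Bb2 D3 Bb2 D3.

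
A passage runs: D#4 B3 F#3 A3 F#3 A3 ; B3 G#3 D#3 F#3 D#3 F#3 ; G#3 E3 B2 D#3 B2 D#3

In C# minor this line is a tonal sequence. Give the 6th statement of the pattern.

Taking 6-note groups, the heads are D#4, B3, G#3: the pattern moves down a 3rd.
Carrying on: E3 → C#3 → A2.
From A2 the diatonic shape gives A2 F#2 C#2 E2 C#2 E2.

A2 F#2 C#2 E2 C#2 E2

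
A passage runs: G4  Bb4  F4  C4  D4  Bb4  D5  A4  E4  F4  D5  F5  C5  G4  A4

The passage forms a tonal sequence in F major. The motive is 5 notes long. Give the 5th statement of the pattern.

The 5-note cells begin on G4, Bb4, D5 — each up a 3rd from the last.
Continuing the starts: F5 → A5.
Statement 5 starts on A5 and keeps the same diatonic contour: A5 C6 G5 D5 E5.

A5 C6 G5 D5 E5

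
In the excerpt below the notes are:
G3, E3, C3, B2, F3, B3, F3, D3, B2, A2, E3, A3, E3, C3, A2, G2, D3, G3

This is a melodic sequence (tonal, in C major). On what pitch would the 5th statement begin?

Unit = 6 notes; the statements start on G3, F3, E3, moving down a 2nd each time.
Continuing: D3 → C3. Statement 5 starts on C3.

C3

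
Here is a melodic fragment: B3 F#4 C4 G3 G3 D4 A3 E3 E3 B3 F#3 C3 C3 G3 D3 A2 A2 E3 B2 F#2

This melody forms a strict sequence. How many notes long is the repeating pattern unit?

4

Try groups of 4 (5 cells in 20 notes):
B3 F#4 C4 G3 | G3 D4 A3 E3 | E3 B3 F#3 C3 | C3 G3 D3 A2 | A2 E3 B2 F#2
That's a consistent down a 3rd shift per cell, and no other grouping gives one.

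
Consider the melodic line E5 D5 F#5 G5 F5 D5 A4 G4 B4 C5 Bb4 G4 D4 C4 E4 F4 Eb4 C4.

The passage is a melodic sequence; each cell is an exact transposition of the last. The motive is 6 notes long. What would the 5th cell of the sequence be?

C3 Bb2 D3 Eb3 Db3 Bb2

Unit = 6 notes; the statements start on E5, A4, D4, moving down a 5th each time.
Carrying on: G3 → C3.
From C3 the exact shape gives C3 Bb2 D3 Eb3 Db3 Bb2.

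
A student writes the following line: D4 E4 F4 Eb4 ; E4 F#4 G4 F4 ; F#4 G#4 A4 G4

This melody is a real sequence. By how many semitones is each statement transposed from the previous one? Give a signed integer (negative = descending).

Taking 4-note groups, the heads are D4, E4, F#4: the pattern moves up a 2nd.
D4→E4 is 64 − 62 = 2 semitones.

2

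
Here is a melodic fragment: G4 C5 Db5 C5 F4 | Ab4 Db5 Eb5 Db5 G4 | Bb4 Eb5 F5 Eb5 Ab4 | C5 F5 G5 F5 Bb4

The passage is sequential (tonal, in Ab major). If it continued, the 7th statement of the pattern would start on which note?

Unit = 5 notes; the statements start on G4, Ab4, Bb4, C5, moving up a 2nd each time.
Continuing: Db5 → Eb5 → F5. Statement 7 starts on F5.

F5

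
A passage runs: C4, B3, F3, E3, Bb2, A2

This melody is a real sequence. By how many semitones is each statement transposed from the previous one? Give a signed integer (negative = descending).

With a 2-note motive the entries are C4, F3, Bb2, each down a 5th from the previous.
Counting half-steps from C4 to F3: -7.

-7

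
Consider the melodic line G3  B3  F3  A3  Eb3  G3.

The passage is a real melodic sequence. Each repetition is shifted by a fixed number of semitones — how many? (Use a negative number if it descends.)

-2

The 2-note cells begin on G3, F3, Eb3 — each down a 2nd from the last.
G3→F3 is 53 − 55 = -2 semitones.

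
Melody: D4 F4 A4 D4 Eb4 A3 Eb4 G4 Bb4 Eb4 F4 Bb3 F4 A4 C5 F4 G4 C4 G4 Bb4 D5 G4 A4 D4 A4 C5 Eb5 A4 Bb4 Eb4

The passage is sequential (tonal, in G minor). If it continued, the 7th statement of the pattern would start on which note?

The 6-note cells begin on D4, Eb4, F4, G4, A4 — each up a 2nd from the last.
Extending the heads up a 2nd: Bb4 → C5.

C5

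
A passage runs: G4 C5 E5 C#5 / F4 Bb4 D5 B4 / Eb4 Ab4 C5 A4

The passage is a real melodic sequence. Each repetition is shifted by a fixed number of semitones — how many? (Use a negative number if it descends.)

-2

Taking 4-note groups, the heads are G4, F4, Eb4: the pattern moves down a 2nd.
Counting half-steps from G4 to F4: -2.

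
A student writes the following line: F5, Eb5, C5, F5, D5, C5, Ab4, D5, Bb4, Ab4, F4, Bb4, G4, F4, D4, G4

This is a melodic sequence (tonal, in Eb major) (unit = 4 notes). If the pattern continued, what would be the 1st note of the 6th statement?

Grouping in 4s, the 1st note of each cell is F5, D5, Bb4, G4.
Carrying that down a 3rd forward: Eb4 → C4.

C4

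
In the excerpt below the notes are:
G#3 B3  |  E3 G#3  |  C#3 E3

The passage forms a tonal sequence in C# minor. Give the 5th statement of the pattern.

F#2 A2

The 2-note cells begin on G#3, E3, C#3 — each down a 3rd from the last.
Extending down a 3rd: A2 → F#2.
Statement 5 starts on F#2 and keeps the same diatonic contour: F#2 A2.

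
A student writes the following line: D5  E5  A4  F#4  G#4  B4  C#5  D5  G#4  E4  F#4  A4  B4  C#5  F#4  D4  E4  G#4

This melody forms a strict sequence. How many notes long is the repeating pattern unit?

6

Try groups of 6 (3 cells in 18 notes):
D5 E5 A4 F#4 G#4 B4 | C#5 D5 G#4 E4 F#4 A4 | B4 C#5 F#4 D4 E4 G#4
Every group is a transposition down a 2nd of the one before; no shorter unit works.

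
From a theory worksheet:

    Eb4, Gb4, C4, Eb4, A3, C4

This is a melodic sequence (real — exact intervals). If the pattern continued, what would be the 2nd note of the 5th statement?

Grouping in 2s, the 2nd note of each cell is Gb4, Eb4, C4.
Each moves down a 3rd. Continuing: A3 → F#3.

F#3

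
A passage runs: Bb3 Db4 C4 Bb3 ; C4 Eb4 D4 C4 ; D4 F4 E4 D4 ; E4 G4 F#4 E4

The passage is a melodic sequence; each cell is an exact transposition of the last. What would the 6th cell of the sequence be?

G#4 B4 A#4 G#4

Taking 4-note groups, the heads are Bb3, C4, D4, E4: the pattern moves up a 2nd.
Extending up a 2nd: F#4 → G#4.
So cell 6 is G#4 B4 A#4 G#4.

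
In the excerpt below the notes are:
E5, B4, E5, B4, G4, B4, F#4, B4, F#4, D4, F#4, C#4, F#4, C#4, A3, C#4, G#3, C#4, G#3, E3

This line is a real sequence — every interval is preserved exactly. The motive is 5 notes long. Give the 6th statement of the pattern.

With a 5-note motive the entries are E5, B4, F#4, C#4, each down a 4th from the previous.
Carrying on: G#3 → D#3.
From D#3 the exact shape gives D#3 A#2 D#3 A#2 F#2.

D#3 A#2 D#3 A#2 F#2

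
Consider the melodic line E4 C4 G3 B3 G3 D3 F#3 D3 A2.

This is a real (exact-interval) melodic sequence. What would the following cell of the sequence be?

With a 3-note motive the entries are E4, B3, F#3, each down a 4th from the previous.
Statement 4 starts on C#3 and keeps the same exact contour: C#3 A2 E2.

C#3 A2 E2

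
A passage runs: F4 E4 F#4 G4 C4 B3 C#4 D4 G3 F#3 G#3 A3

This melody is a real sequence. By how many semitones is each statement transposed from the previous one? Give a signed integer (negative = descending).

The 4-note cells begin on F4, C4, G3 — each down a 4th from the last.
F4→C4 is 60 − 65 = -5 semitones.

-5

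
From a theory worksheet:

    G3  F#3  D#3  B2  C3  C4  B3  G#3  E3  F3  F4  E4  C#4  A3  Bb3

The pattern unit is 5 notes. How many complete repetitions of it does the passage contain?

3

15 notes in groups of 5 gives 15/5 = 3 statements.
Starts: G3, C4, F4 — each up a 4th.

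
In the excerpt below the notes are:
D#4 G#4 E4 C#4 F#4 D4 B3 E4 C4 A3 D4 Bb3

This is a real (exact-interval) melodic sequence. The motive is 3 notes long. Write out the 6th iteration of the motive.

F3 Bb3 Gb3

Unit = 3 notes; the statements start on D#4, C#4, B3, A3, moving down a 2nd each time.
Extending down a 2nd: G3 → F3.
So cell 6 is F3 Bb3 Gb3.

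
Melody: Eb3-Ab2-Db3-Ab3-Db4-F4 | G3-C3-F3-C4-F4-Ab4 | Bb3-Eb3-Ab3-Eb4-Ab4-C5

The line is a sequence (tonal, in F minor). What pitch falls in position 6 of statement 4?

Eb5

The unit is 6 notes. Position-6 pitches of the 3 shown cells: F4, Ab4, C5.
Each moves up a 3rd; the next is Eb5.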